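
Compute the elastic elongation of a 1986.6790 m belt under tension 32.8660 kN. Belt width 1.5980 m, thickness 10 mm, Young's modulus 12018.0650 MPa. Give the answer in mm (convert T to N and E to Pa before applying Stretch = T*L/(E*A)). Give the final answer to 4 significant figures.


A = 1.5980 * 0.01 = 0.01598 m^2
Stretch = 32.8660*1000 * 1986.6790 / (12018.0650e6 * 0.01598) * 1000
Stretch = 340.0 mm


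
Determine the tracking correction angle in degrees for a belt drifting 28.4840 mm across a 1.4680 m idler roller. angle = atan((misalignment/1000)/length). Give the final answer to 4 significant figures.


misalign_m = 28.4840 / 1000 = 0.028484 m
angle = atan(0.028484 / 1.4680)
angle = 1.112 deg


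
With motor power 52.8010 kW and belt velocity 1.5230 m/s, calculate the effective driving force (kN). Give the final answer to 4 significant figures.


Te = P / v = 52.8010 / 1.5230
Te = 34.67 kN


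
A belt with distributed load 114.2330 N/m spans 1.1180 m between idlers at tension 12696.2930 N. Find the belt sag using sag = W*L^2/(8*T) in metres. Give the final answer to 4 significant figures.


sag = 114.2330 * 1.1180^2 / (8 * 12696.2930)
sag = 0.001406 m


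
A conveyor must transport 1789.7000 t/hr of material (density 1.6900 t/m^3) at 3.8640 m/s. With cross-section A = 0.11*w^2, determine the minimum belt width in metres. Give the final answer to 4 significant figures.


A_req = 1789.7000 / (3.8640 * 1.6900 * 3600) = 0.0761297 m^2
w = sqrt(0.0761297 / 0.11)
w = 0.8319 m


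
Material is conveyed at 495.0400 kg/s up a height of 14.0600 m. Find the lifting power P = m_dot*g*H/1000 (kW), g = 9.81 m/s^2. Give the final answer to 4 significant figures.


P = 495.0400 * 9.81 * 14.0600 / 1000
P = 68.28 kW


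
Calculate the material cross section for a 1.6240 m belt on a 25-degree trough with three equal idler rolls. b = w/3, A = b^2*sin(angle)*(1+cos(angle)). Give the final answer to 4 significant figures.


b = 1.6240/3 = 0.541333 m
A = 0.541333^2 * sin(25 deg) * (1 + cos(25 deg))
A = 0.2361 m^2


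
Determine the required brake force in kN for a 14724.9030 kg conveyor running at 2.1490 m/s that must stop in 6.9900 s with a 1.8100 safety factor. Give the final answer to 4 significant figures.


F = 14724.9030 * 2.1490 / 6.9900 * 1.8100 / 1000
F = 8.194 kN


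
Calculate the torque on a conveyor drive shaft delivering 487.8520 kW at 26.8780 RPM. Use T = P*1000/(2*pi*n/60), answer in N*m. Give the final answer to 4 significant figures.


omega = 2*pi*26.8780/60 = 2.81466 rad/s
T = 487.8520*1000 / 2.81466
T = 173300 N*m


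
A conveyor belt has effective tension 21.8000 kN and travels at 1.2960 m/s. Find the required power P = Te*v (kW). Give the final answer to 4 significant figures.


P = Te * v = 21.8000 * 1.2960
P = 28.25 kW


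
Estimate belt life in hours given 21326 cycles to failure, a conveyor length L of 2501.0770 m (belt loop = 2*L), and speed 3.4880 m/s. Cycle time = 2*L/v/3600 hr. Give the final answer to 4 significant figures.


cycle_time = 2 * 2501.0770 / 3.4880 / 3600 = 0.398362 hr
life = 21326 * 0.398362 = 8495 hours


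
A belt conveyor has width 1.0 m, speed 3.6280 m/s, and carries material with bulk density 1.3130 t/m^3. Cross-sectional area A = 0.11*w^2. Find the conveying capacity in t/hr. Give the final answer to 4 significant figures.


A = 0.11 * 1.0^2 = 0.11 m^2
C = 0.11 * 3.6280 * 1.3130 * 3600
C = 1886 t/hr


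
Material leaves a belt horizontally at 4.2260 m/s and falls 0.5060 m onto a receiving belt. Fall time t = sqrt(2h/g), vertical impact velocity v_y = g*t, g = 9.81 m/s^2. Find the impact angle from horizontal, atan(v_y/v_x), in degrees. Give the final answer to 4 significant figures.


t = sqrt(2*0.5060/9.81) = 0.321185 s
v_y = 9.81 * 0.321185 = 3.15082 m/s
angle = atan(3.15082 / 4.2260) = 36.71 deg


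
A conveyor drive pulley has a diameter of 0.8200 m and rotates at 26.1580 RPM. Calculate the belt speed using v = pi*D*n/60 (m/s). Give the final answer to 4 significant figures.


v = pi * 0.8200 * 26.1580 / 60
v = 1.123 m/s


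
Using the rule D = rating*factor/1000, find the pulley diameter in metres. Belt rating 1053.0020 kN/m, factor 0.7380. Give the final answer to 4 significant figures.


D = 1053.0020 * 0.7380 / 1000
D = 0.7771 m


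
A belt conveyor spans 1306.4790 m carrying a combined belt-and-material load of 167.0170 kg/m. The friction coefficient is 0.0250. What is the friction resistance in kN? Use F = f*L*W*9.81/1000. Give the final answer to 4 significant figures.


F = 0.0250 * 1306.4790 * 167.0170 * 9.81 / 1000
F = 53.51 kN


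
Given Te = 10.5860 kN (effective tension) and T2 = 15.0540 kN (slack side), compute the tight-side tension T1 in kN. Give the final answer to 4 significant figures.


T1 = Te + T2 = 10.5860 + 15.0540
T1 = 25.64 kN


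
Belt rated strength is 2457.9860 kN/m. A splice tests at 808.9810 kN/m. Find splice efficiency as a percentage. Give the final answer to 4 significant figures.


Eff = 808.9810 / 2457.9860 * 100
Eff = 32.91 %


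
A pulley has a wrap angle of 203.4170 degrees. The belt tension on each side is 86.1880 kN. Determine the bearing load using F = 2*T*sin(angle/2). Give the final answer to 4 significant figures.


F = 2 * 86.1880 * sin(203.4170/2 deg)
F = 168.8 kN


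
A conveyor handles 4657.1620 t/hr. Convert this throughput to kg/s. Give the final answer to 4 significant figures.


m_dot = 4657.1620 * 1000 / 3600
m_dot = 1294 kg/s


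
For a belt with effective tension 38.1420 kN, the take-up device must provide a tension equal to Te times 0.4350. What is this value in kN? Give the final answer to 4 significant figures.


T_tu = 38.1420 * 0.4350
T_tu = 16.59 kN


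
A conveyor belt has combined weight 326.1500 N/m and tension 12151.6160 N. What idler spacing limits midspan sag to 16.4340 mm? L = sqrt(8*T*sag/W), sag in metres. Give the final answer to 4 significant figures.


sag = 16.4340/1000 = 0.016434 m
L = sqrt(8 * 12151.6160 * 0.016434 / 326.1500)
L = 2.213 m


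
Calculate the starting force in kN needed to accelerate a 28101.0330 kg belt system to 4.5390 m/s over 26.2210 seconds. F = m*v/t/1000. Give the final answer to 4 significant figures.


F = 28101.0330 * 4.5390 / 26.2210 / 1000
F = 4.864 kN


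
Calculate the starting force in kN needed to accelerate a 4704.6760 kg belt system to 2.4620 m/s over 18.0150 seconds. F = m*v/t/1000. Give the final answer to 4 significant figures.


F = 4704.6760 * 2.4620 / 18.0150 / 1000
F = 0.6430 kN


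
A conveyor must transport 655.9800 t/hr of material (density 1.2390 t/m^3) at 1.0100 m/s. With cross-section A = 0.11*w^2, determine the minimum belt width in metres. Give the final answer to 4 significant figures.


A_req = 655.9800 / (1.0100 * 1.2390 * 3600) = 0.145611 m^2
w = sqrt(0.145611 / 0.11)
w = 1.151 m


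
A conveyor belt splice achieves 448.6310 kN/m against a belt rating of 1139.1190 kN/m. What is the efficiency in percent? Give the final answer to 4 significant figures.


Eff = 448.6310 / 1139.1190 * 100
Eff = 39.38 %


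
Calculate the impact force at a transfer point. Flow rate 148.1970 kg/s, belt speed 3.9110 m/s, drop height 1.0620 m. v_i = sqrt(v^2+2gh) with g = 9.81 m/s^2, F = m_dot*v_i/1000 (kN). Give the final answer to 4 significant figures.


v_i = sqrt(3.9110^2 + 2*9.81*1.0620) = 6.01102 m/s
F = 148.1970 * 6.01102 / 1000
F = 0.8908 kN


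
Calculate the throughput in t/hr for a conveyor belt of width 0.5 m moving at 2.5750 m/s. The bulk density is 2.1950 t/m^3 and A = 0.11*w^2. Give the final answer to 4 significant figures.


A = 0.11 * 0.5^2 = 0.0275 m^2
C = 0.0275 * 2.5750 * 2.1950 * 3600
C = 559.6 t/hr


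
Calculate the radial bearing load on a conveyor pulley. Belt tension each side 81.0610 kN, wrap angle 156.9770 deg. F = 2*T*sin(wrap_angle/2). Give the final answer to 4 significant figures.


F = 2 * 81.0610 * sin(156.9770/2 deg)
F = 158.9 kN


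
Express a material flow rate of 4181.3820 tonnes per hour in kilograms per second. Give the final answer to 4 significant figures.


m_dot = 4181.3820 * 1000 / 3600
m_dot = 1161 kg/s


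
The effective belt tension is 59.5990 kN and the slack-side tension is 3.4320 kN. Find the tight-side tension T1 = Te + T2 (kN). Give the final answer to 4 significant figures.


T1 = Te + T2 = 59.5990 + 3.4320
T1 = 63.03 kN


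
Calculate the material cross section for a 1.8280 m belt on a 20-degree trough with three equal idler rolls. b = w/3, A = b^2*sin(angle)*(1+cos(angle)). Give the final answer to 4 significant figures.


b = 1.8280/3 = 0.609333 m
A = 0.609333^2 * sin(20 deg) * (1 + cos(20 deg))
A = 0.2463 m^2


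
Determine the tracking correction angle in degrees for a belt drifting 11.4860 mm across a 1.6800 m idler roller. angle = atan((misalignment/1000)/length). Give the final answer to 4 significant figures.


misalign_m = 11.4860 / 1000 = 0.011486 m
angle = atan(0.011486 / 1.6800)
angle = 0.3917 deg


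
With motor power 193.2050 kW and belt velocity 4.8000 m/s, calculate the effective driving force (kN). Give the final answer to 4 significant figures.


Te = P / v = 193.2050 / 4.8000
Te = 40.25 kN


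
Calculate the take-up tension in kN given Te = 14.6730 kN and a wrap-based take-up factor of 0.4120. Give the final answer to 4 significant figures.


T_tu = 14.6730 * 0.4120
T_tu = 6.045 kN


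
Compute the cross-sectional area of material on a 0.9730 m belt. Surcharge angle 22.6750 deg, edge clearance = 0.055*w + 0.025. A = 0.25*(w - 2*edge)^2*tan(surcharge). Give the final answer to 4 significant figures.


edge = 0.055*0.9730 + 0.025 = 0.078515 m
ew = 0.9730 - 2*0.078515 = 0.81597 m
A = 0.25 * 0.81597^2 * tan(22.6750 deg)
A = 0.06954 m^2


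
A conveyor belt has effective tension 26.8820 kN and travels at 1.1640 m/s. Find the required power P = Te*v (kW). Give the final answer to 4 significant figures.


P = Te * v = 26.8820 * 1.1640
P = 31.29 kW


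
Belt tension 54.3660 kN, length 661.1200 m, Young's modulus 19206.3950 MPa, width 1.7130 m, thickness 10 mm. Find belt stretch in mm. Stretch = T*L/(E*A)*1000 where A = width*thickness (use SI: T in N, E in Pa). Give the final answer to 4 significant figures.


A = 1.7130 * 0.01 = 0.01713 m^2
Stretch = 54.3660*1000 * 661.1200 / (19206.3950e6 * 0.01713) * 1000
Stretch = 109.2 mm


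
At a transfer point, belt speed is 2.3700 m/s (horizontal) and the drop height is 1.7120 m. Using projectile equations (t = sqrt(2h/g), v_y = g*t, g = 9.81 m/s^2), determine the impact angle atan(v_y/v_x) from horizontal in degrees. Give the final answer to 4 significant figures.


t = sqrt(2*1.7120/9.81) = 0.590789 s
v_y = 9.81 * 0.590789 = 5.79564 m/s
angle = atan(5.79564 / 2.3700) = 67.76 deg


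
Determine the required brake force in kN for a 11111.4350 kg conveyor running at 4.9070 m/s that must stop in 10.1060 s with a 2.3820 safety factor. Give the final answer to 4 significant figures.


F = 11111.4350 * 4.9070 / 10.1060 * 2.3820 / 1000
F = 12.85 kN


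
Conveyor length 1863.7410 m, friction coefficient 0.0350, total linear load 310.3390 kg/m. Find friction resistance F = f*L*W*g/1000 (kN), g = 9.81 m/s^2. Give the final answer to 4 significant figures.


F = 0.0350 * 1863.7410 * 310.3390 * 9.81 / 1000
F = 198.6 kN


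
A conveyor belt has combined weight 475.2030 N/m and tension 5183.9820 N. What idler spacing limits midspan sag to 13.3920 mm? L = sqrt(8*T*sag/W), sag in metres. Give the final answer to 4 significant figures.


sag = 13.3920/1000 = 0.013392 m
L = sqrt(8 * 5183.9820 * 0.013392 / 475.2030)
L = 1.081 m


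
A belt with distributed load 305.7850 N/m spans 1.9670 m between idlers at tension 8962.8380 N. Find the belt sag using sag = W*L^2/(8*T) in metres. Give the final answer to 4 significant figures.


sag = 305.7850 * 1.9670^2 / (8 * 8962.8380)
sag = 0.01650 m


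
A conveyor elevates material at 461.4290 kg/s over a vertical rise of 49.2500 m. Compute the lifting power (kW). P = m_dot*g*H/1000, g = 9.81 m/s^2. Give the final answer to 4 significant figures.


P = 461.4290 * 9.81 * 49.2500 / 1000
P = 222.9 kW


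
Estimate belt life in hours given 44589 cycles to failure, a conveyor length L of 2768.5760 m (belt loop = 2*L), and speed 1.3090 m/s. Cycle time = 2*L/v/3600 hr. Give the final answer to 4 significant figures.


cycle_time = 2 * 2768.5760 / 1.3090 / 3600 = 1.17502 hr
life = 44589 * 1.17502 = 52390 hours


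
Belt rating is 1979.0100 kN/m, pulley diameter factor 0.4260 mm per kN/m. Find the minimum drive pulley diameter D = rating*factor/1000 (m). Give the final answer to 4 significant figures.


D = 1979.0100 * 0.4260 / 1000
D = 0.8431 m


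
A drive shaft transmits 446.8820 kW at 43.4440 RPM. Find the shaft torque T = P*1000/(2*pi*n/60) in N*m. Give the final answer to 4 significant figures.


omega = 2*pi*43.4440/60 = 4.54945 rad/s
T = 446.8820*1000 / 4.54945
T = 98230 N*m


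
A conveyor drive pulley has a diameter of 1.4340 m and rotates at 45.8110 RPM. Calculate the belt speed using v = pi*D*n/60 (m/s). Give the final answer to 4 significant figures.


v = pi * 1.4340 * 45.8110 / 60
v = 3.440 m/s


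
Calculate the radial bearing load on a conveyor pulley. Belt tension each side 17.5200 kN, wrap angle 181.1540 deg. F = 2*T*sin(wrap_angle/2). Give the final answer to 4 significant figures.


F = 2 * 17.5200 * sin(181.1540/2 deg)
F = 35.04 kN


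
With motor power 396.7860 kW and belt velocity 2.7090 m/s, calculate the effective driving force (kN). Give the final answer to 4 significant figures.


Te = P / v = 396.7860 / 2.7090
Te = 146.5 kN


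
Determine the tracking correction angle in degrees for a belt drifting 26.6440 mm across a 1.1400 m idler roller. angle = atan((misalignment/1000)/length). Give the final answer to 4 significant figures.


misalign_m = 26.6440 / 1000 = 0.026644 m
angle = atan(0.026644 / 1.1400)
angle = 1.339 deg


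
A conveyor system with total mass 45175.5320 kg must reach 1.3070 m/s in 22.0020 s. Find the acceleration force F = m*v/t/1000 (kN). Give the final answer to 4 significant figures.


F = 45175.5320 * 1.3070 / 22.0020 / 1000
F = 2.684 kN


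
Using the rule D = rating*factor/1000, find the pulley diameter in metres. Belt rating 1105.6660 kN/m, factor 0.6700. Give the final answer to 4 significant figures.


D = 1105.6660 * 0.6700 / 1000
D = 0.7408 m


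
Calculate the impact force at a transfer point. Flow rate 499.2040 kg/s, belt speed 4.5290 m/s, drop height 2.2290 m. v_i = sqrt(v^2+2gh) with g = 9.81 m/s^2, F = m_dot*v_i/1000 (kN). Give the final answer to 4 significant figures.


v_i = sqrt(4.5290^2 + 2*9.81*2.2290) = 8.01529 m/s
F = 499.2040 * 8.01529 / 1000
F = 4.001 kN


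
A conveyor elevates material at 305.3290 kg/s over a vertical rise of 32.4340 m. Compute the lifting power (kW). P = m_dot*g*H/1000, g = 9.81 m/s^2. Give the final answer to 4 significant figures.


P = 305.3290 * 9.81 * 32.4340 / 1000
P = 97.15 kW


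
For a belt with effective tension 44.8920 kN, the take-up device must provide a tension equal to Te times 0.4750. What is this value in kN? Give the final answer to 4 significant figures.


T_tu = 44.8920 * 0.4750
T_tu = 21.32 kN


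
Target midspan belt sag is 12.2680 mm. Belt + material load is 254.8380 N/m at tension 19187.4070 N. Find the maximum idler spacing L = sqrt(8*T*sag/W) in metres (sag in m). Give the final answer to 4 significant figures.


sag = 12.2680/1000 = 0.012268 m
L = sqrt(8 * 19187.4070 * 0.012268 / 254.8380)
L = 2.718 m


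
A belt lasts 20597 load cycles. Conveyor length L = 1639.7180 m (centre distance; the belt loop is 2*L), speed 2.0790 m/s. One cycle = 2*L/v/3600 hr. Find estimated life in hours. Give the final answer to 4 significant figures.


cycle_time = 2 * 1639.7180 / 2.0790 / 3600 = 0.43817 hr
life = 20597 * 0.43817 = 9025 hours


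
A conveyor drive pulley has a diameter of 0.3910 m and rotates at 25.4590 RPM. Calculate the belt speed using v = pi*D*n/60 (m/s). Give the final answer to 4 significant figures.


v = pi * 0.3910 * 25.4590 / 60
v = 0.5212 m/s


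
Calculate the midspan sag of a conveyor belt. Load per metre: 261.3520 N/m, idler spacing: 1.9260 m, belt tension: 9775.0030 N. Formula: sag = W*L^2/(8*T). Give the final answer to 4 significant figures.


sag = 261.3520 * 1.9260^2 / (8 * 9775.0030)
sag = 0.01240 m


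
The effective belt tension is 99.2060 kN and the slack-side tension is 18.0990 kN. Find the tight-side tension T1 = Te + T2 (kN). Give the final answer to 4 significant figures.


T1 = Te + T2 = 99.2060 + 18.0990
T1 = 117.3 kN


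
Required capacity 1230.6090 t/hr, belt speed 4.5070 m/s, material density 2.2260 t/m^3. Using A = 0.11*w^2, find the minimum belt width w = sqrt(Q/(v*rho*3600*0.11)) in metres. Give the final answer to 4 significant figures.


A_req = 1230.6090 / (4.5070 * 2.2260 * 3600) = 0.0340726 m^2
w = sqrt(0.0340726 / 0.11)
w = 0.5566 m


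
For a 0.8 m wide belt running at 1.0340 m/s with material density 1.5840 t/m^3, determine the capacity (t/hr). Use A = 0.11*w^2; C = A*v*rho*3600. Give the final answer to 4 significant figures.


A = 0.11 * 0.8^2 = 0.0704 m^2
C = 0.0704 * 1.0340 * 1.5840 * 3600
C = 415.1 t/hr


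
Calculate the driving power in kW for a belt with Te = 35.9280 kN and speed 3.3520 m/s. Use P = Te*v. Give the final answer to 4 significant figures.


P = Te * v = 35.9280 * 3.3520
P = 120.4 kW


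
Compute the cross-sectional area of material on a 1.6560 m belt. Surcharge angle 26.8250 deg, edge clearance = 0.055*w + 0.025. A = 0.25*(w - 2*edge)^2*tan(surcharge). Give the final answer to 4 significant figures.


edge = 0.055*1.6560 + 0.025 = 0.11608 m
ew = 1.6560 - 2*0.11608 = 1.42384 m
A = 0.25 * 1.42384^2 * tan(26.8250 deg)
A = 0.2563 m^2


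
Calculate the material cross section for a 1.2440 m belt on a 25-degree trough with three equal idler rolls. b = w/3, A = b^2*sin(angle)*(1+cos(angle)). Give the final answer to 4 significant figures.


b = 1.2440/3 = 0.414667 m
A = 0.414667^2 * sin(25 deg) * (1 + cos(25 deg))
A = 0.1385 m^2


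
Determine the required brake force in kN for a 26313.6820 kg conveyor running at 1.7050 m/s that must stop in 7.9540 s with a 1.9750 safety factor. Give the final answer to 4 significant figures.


F = 26313.6820 * 1.7050 / 7.9540 * 1.9750 / 1000
F = 11.14 kN


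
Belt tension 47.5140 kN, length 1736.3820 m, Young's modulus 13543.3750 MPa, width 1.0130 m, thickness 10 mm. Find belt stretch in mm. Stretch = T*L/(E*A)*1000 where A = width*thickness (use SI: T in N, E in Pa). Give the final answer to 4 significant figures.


A = 1.0130 * 0.01 = 0.01013 m^2
Stretch = 47.5140*1000 * 1736.3820 / (13543.3750e6 * 0.01013) * 1000
Stretch = 601.4 mm


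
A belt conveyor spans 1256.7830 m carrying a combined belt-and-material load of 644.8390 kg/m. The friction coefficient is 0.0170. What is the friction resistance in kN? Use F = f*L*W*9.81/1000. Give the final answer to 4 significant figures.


F = 0.0170 * 1256.7830 * 644.8390 * 9.81 / 1000
F = 135.2 kN


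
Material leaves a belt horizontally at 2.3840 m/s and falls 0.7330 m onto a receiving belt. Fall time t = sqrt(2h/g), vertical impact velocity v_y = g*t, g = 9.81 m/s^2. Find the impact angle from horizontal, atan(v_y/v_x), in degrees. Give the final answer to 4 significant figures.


t = sqrt(2*0.7330/9.81) = 0.386574 s
v_y = 9.81 * 0.386574 = 3.79229 m/s
angle = atan(3.79229 / 2.3840) = 57.84 deg


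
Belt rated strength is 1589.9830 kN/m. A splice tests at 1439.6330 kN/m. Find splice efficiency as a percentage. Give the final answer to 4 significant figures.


Eff = 1439.6330 / 1589.9830 * 100
Eff = 90.54 %


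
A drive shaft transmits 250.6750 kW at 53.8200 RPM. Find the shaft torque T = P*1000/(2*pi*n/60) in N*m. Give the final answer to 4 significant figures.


omega = 2*pi*53.8200/60 = 5.63602 rad/s
T = 250.6750*1000 / 5.63602
T = 44480 N*m


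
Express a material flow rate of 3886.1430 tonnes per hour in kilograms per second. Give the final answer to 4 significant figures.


m_dot = 3886.1430 * 1000 / 3600
m_dot = 1079 kg/s


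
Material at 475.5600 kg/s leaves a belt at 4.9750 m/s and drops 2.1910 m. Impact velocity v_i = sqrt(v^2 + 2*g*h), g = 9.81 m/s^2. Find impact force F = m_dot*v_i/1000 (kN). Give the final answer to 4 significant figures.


v_i = sqrt(4.9750^2 + 2*9.81*2.1910) = 8.23031 m/s
F = 475.5600 * 8.23031 / 1000
F = 3.914 kN


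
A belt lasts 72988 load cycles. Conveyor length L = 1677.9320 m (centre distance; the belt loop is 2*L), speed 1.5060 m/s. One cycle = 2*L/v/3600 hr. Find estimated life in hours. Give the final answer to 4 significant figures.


cycle_time = 2 * 1677.9320 / 1.5060 / 3600 = 0.61898 hr
life = 72988 * 0.61898 = 45180 hours


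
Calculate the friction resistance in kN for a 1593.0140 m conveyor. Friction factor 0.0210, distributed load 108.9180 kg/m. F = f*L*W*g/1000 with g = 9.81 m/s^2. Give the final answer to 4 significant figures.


F = 0.0210 * 1593.0140 * 108.9180 * 9.81 / 1000
F = 35.74 kN


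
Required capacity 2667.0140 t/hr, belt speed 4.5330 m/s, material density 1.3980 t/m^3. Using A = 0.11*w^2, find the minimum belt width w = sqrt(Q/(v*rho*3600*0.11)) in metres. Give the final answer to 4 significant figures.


A_req = 2667.0140 / (4.5330 * 1.3980 * 3600) = 0.116904 m^2
w = sqrt(0.116904 / 0.11)
w = 1.031 m


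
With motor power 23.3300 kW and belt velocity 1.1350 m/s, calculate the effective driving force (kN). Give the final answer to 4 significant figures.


Te = P / v = 23.3300 / 1.1350
Te = 20.56 kN


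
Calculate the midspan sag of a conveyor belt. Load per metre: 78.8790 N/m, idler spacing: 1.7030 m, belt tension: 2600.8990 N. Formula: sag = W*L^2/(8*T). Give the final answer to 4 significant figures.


sag = 78.8790 * 1.7030^2 / (8 * 2600.8990)
sag = 0.01099 m


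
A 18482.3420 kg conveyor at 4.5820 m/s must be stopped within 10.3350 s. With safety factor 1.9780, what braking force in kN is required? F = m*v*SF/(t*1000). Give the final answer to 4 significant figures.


F = 18482.3420 * 4.5820 / 10.3350 * 1.9780 / 1000
F = 16.21 kN


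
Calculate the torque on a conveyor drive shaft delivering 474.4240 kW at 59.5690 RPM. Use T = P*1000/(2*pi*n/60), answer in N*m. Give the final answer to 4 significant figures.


omega = 2*pi*59.5690/60 = 6.23805 rad/s
T = 474.4240*1000 / 6.23805
T = 76050 N*m


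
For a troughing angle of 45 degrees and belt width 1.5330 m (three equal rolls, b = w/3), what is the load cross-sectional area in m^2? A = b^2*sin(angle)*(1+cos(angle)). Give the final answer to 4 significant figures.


b = 1.5330/3 = 0.511 m
A = 0.511^2 * sin(45 deg) * (1 + cos(45 deg))
A = 0.3152 m^2


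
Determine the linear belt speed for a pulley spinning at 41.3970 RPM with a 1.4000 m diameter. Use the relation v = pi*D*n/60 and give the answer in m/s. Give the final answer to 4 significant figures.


v = pi * 1.4000 * 41.3970 / 60
v = 3.035 m/s


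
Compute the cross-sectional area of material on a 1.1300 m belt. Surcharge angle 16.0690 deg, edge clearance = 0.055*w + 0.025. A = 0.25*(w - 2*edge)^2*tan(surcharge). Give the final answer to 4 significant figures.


edge = 0.055*1.1300 + 0.025 = 0.08715 m
ew = 1.1300 - 2*0.08715 = 0.9557 m
A = 0.25 * 0.9557^2 * tan(16.0690 deg)
A = 0.06577 m^2


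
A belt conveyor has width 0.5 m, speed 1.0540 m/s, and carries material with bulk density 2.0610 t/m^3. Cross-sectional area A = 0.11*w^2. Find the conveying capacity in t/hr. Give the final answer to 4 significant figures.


A = 0.11 * 0.5^2 = 0.0275 m^2
C = 0.0275 * 1.0540 * 2.0610 * 3600
C = 215.1 t/hr


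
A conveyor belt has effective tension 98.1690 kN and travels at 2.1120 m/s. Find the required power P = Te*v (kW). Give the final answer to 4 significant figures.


P = Te * v = 98.1690 * 2.1120
P = 207.3 kW


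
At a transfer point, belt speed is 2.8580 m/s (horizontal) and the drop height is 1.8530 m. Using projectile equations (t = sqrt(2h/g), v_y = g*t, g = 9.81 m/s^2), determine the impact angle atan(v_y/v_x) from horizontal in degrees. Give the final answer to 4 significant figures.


t = sqrt(2*1.8530/9.81) = 0.614636 s
v_y = 9.81 * 0.614636 = 6.02958 m/s
angle = atan(6.02958 / 2.8580) = 64.64 deg


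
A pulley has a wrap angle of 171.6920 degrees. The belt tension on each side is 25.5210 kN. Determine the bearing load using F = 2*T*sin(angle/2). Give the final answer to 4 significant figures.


F = 2 * 25.5210 * sin(171.6920/2 deg)
F = 50.91 kN


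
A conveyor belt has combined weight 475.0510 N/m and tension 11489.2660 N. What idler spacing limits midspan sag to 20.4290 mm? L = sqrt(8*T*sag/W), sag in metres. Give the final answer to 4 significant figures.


sag = 20.4290/1000 = 0.020429 m
L = sqrt(8 * 11489.2660 * 0.020429 / 475.0510)
L = 1.988 m


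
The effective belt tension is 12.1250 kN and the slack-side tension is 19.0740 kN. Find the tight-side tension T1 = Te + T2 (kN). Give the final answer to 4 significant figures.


T1 = Te + T2 = 12.1250 + 19.0740
T1 = 31.20 kN


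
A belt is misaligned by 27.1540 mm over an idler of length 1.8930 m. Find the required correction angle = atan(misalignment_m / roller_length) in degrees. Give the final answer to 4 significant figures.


misalign_m = 27.1540 / 1000 = 0.027154 m
angle = atan(0.027154 / 1.8930)
angle = 0.8218 deg


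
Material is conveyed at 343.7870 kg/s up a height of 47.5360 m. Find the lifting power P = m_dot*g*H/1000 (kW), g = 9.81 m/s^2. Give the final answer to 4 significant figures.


P = 343.7870 * 9.81 * 47.5360 / 1000
P = 160.3 kW


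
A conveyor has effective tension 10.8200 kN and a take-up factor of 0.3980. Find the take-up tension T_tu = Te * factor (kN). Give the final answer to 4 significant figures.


T_tu = 10.8200 * 0.3980
T_tu = 4.306 kN


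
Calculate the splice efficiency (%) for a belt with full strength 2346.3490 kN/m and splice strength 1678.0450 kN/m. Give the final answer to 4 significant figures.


Eff = 1678.0450 / 2346.3490 * 100
Eff = 71.52 %


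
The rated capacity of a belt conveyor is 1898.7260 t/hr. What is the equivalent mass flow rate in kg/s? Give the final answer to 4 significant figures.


m_dot = 1898.7260 * 1000 / 3600
m_dot = 527.4 kg/s


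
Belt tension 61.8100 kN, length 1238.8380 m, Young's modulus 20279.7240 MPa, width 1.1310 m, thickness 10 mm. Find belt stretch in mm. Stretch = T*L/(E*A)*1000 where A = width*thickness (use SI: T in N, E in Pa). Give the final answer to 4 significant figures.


A = 1.1310 * 0.01 = 0.01131 m^2
Stretch = 61.8100*1000 * 1238.8380 / (20279.7240e6 * 0.01131) * 1000
Stretch = 333.8 mm


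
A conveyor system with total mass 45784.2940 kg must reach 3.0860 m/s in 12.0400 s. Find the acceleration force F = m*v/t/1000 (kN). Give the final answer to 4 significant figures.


F = 45784.2940 * 3.0860 / 12.0400 / 1000
F = 11.74 kN


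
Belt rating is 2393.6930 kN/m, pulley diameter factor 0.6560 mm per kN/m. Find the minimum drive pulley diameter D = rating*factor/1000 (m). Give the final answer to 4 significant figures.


D = 2393.6930 * 0.6560 / 1000
D = 1.570 m


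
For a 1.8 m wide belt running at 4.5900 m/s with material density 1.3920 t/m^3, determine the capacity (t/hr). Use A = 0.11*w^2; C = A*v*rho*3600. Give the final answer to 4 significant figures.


A = 0.11 * 1.8^2 = 0.3564 m^2
C = 0.3564 * 4.5900 * 1.3920 * 3600
C = 8198 t/hr


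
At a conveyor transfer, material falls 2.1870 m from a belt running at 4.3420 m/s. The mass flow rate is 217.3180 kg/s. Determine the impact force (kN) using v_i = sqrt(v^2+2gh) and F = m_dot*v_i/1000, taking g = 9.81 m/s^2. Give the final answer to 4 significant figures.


v_i = sqrt(4.3420^2 + 2*9.81*2.1870) = 7.85887 m/s
F = 217.3180 * 7.85887 / 1000
F = 1.708 kN


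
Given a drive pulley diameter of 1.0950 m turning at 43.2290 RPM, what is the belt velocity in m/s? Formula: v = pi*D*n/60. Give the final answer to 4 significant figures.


v = pi * 1.0950 * 43.2290 / 60
v = 2.478 m/s


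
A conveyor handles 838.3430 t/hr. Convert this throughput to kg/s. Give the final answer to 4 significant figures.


m_dot = 838.3430 * 1000 / 3600
m_dot = 232.9 kg/s


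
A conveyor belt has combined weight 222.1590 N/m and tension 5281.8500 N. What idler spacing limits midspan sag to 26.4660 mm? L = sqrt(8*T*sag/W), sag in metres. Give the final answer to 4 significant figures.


sag = 26.4660/1000 = 0.026466 m
L = sqrt(8 * 5281.8500 * 0.026466 / 222.1590)
L = 2.244 m


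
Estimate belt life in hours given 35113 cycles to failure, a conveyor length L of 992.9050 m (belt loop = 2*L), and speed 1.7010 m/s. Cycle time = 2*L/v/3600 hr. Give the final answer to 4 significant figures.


cycle_time = 2 * 992.9050 / 1.7010 / 3600 = 0.324288 hr
life = 35113 * 0.324288 = 11390 hours


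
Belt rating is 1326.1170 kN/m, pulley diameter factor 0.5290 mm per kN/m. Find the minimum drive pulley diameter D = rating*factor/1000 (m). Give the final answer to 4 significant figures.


D = 1326.1170 * 0.5290 / 1000
D = 0.7015 m


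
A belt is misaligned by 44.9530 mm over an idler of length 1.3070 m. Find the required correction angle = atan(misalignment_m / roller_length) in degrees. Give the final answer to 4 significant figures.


misalign_m = 44.9530 / 1000 = 0.044953 m
angle = atan(0.044953 / 1.3070)
angle = 1.970 deg


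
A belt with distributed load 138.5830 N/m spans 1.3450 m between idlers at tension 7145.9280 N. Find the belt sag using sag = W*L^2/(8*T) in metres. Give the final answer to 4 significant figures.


sag = 138.5830 * 1.3450^2 / (8 * 7145.9280)
sag = 0.004385 m


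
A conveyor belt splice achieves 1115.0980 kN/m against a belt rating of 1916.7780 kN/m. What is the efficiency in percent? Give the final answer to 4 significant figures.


Eff = 1115.0980 / 1916.7780 * 100
Eff = 58.18 %


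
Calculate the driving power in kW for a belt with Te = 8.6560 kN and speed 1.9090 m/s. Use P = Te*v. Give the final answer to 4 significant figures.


P = Te * v = 8.6560 * 1.9090
P = 16.52 kW


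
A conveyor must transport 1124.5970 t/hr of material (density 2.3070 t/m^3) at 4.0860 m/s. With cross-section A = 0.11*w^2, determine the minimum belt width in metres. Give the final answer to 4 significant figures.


A_req = 1124.5970 / (4.0860 * 2.3070 * 3600) = 0.0331397 m^2
w = sqrt(0.0331397 / 0.11)
w = 0.5489 m


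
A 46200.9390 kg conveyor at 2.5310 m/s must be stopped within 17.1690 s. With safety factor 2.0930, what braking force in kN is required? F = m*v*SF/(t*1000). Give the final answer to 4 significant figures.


F = 46200.9390 * 2.5310 / 17.1690 * 2.0930 / 1000
F = 14.25 kN


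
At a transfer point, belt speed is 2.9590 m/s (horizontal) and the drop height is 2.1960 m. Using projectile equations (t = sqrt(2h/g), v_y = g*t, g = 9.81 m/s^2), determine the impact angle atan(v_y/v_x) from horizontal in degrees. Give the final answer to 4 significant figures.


t = sqrt(2*2.1960/9.81) = 0.669109 s
v_y = 9.81 * 0.669109 = 6.56396 m/s
angle = atan(6.56396 / 2.9590) = 65.73 deg


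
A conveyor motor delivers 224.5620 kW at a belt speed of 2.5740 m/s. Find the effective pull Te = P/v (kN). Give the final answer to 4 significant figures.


Te = P / v = 224.5620 / 2.5740
Te = 87.24 kN


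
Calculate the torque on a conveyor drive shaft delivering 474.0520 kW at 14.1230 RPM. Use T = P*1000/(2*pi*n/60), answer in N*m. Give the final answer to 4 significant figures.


omega = 2*pi*14.1230/60 = 1.47896 rad/s
T = 474.0520*1000 / 1.47896
T = 320500 N*m


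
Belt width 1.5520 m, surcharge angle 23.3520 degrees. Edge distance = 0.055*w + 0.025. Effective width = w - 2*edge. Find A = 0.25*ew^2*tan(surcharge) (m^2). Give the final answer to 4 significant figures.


edge = 0.055*1.5520 + 0.025 = 0.11036 m
ew = 1.5520 - 2*0.11036 = 1.33128 m
A = 0.25 * 1.33128^2 * tan(23.3520 deg)
A = 0.1913 m^2


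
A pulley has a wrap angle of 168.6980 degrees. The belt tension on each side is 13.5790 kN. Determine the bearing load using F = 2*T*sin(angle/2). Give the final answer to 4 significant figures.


F = 2 * 13.5790 * sin(168.6980/2 deg)
F = 27.03 kN


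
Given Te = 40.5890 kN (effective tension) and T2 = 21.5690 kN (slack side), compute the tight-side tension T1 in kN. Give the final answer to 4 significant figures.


T1 = Te + T2 = 40.5890 + 21.5690
T1 = 62.16 kN


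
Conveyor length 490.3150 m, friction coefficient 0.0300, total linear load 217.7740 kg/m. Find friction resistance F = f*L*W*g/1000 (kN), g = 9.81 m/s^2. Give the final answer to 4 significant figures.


F = 0.0300 * 490.3150 * 217.7740 * 9.81 / 1000
F = 31.42 kN


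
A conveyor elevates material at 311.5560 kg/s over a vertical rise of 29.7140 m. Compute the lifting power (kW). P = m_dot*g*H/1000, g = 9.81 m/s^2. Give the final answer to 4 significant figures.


P = 311.5560 * 9.81 * 29.7140 / 1000
P = 90.82 kW


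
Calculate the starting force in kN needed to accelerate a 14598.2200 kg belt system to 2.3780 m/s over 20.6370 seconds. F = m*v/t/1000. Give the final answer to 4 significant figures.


F = 14598.2200 * 2.3780 / 20.6370 / 1000
F = 1.682 kN


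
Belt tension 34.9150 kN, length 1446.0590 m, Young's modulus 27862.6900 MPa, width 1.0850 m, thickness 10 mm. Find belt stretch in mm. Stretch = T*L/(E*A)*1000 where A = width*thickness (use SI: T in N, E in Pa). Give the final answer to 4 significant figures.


A = 1.0850 * 0.01 = 0.01085 m^2
Stretch = 34.9150*1000 * 1446.0590 / (27862.6900e6 * 0.01085) * 1000
Stretch = 167.0 mm


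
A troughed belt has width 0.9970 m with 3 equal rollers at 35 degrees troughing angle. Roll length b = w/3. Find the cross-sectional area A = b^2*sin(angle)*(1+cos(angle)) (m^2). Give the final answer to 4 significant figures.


b = 0.9970/3 = 0.332333 m
A = 0.332333^2 * sin(35 deg) * (1 + cos(35 deg))
A = 0.1152 m^2


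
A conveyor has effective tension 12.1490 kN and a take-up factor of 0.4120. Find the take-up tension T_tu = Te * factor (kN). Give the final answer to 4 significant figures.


T_tu = 12.1490 * 0.4120
T_tu = 5.005 kN


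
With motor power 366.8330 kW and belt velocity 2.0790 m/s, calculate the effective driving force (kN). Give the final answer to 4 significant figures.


Te = P / v = 366.8330 / 2.0790
Te = 176.4 kN


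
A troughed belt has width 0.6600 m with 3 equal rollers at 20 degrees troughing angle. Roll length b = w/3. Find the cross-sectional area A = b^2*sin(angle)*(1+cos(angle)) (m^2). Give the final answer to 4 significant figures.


b = 0.6600/3 = 0.22 m
A = 0.22^2 * sin(20 deg) * (1 + cos(20 deg))
A = 0.03211 m^2


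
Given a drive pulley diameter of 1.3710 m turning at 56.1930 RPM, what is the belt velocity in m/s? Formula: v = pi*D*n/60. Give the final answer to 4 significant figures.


v = pi * 1.3710 * 56.1930 / 60
v = 4.034 m/s


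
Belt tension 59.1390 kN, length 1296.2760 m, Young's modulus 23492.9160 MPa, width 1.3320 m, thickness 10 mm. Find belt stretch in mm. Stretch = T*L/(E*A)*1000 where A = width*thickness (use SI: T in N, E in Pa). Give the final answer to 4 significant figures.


A = 1.3320 * 0.01 = 0.01332 m^2
Stretch = 59.1390*1000 * 1296.2760 / (23492.9160e6 * 0.01332) * 1000
Stretch = 245.0 mm


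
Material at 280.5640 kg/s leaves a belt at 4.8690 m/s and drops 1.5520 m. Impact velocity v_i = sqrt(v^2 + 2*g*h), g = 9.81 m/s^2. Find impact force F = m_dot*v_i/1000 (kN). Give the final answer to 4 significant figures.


v_i = sqrt(4.8690^2 + 2*9.81*1.5520) = 7.35917 m/s
F = 280.5640 * 7.35917 / 1000
F = 2.065 kN


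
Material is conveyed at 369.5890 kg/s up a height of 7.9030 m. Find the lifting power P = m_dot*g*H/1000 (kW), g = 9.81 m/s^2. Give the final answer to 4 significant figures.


P = 369.5890 * 9.81 * 7.9030 / 1000
P = 28.65 kW


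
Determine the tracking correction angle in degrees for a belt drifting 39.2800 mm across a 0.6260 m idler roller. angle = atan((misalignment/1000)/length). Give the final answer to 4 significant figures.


misalign_m = 39.2800 / 1000 = 0.039280 m
angle = atan(0.039280 / 0.6260)
angle = 3.590 deg


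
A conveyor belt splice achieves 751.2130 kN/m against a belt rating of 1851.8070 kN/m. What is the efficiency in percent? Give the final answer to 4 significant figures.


Eff = 751.2130 / 1851.8070 * 100
Eff = 40.57 %


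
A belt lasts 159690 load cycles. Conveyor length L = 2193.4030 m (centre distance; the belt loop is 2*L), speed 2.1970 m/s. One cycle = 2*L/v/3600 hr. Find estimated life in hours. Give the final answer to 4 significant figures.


cycle_time = 2 * 2193.4030 / 2.1970 / 3600 = 0.554646 hr
life = 159690 * 0.554646 = 88570 hours


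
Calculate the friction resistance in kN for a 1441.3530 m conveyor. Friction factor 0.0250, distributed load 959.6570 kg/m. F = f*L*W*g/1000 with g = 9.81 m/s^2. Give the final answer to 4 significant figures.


F = 0.0250 * 1441.3530 * 959.6570 * 9.81 / 1000
F = 339.2 kN


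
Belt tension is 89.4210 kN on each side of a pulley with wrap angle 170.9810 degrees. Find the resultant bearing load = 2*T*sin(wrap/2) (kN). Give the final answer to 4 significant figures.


F = 2 * 89.4210 * sin(170.9810/2 deg)
F = 178.3 kN


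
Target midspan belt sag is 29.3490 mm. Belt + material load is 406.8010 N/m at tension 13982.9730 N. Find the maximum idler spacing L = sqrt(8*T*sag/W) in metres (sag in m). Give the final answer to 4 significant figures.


sag = 29.3490/1000 = 0.029349 m
L = sqrt(8 * 13982.9730 * 0.029349 / 406.8010)
L = 2.841 m


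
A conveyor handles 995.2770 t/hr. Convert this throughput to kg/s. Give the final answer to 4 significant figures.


m_dot = 995.2770 * 1000 / 3600
m_dot = 276.5 kg/s


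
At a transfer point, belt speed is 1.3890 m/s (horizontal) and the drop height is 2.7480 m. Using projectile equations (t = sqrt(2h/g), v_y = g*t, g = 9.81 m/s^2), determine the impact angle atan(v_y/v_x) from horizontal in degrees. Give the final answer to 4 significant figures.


t = sqrt(2*2.7480/9.81) = 0.748495 s
v_y = 9.81 * 0.748495 = 7.34274 m/s
angle = atan(7.34274 / 1.3890) = 79.29 deg


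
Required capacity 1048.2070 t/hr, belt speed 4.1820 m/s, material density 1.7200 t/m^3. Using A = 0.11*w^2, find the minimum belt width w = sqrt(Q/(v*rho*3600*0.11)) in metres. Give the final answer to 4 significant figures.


A_req = 1048.2070 / (4.1820 * 1.7200 * 3600) = 0.0404792 m^2
w = sqrt(0.0404792 / 0.11)
w = 0.6066 m


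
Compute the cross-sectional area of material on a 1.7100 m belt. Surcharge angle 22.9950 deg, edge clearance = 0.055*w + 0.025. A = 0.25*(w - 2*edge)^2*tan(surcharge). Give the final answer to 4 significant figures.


edge = 0.055*1.7100 + 0.025 = 0.11905 m
ew = 1.7100 - 2*0.11905 = 1.4719 m
A = 0.25 * 1.4719^2 * tan(22.9950 deg)
A = 0.2298 m^2


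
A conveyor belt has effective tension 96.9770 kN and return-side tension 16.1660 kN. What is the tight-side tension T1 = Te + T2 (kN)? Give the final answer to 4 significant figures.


T1 = Te + T2 = 96.9770 + 16.1660
T1 = 113.1 kN


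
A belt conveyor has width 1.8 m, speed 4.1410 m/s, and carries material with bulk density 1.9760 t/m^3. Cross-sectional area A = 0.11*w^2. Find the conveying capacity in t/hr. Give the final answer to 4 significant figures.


A = 0.11 * 1.8^2 = 0.3564 m^2
C = 0.3564 * 4.1410 * 1.9760 * 3600
C = 10500 t/hr


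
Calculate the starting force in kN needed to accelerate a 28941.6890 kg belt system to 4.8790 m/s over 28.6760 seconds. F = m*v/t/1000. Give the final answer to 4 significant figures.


F = 28941.6890 * 4.8790 / 28.6760 / 1000
F = 4.924 kN
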